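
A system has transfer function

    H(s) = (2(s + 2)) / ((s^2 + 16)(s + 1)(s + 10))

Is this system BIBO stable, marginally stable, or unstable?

marginally stable

The poles can be read from the denominator factors: s = 4j, -4j, -1, -10.
Since the simple pole(s) at s = ±4j lie on the jω-axis with none in the right half-plane, the system is marginally stable.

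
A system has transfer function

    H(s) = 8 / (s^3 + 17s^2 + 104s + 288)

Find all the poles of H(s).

The poles are the roots of the denominator s^3 + 17s^2 + 104s + 288 = 0.
Trying s = -9: the polynomial evaluates to 0, so (s + 9) is a factor.
Dividing out leaves s^2 + 8s + 32 = 0.
The quadratic formula then gives s = -4 ± 4j.

s = -4 ± 4j, -9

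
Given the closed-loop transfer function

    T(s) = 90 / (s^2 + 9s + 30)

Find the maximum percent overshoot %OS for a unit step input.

%OS ≈ 1.08%

Comparing s^2 + 9s + 30 to s^2 + 2ζωₙs + ωₙ²: ωₙ = √30 ≈ 5.477 rad/s and ζ = 9/(2·√30) ≈ 0.8216.
%OS = 100·exp(−πζ/√(1−ζ²)) = 100·exp(−π·0.8216/√(1−0.8216²)) ≈ 1.08%.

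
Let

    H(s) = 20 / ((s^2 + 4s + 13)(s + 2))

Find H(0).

At s = 0 each factor (s + a) contributes a and each (s^2 + bs + c) contributes c.
H(0) = 20·1 / ((13) · (2)) = 20/26 = 10/13.

H(0) = 10/13 ≈ 0.7692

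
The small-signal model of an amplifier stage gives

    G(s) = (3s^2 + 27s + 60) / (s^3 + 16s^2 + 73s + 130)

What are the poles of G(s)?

The poles are the roots of the denominator s^3 + 16s^2 + 73s + 130 = 0.
Trying s = -10: the polynomial evaluates to 0, so (s + 10) is a factor.
Dividing out leaves s^2 + 6s + 13 = 0.
The quadratic formula then gives s = -3 ± 2j.

s = -3 + 2j, -3 - 2j, -10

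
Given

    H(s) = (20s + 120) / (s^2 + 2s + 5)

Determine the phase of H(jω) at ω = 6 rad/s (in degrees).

At s = j6: numerator = 120 + j120, denominator = -31 + j12.
∠H = ∠num − ∠den = 45° − (158.84°) = -113.8°.

∠H(j6) ≈ -113.8°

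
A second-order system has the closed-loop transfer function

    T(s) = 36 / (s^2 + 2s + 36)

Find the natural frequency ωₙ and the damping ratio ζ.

ωₙ = 6 rad/s, ζ ≈ 0.1667

Compare the denominator to the standard form s^2 + 2ζωₙs + ωₙ².
ωₙ² = 36, so ωₙ = 6 rad/s.
2ζωₙ = 2, so ζ = 2/(2·6) ≈ 0.1667.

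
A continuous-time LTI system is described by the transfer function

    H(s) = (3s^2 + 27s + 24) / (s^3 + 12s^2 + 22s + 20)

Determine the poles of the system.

The poles are the roots of the denominator s^3 + 12s^2 + 22s + 20 = 0.
Trying s = -10: the polynomial evaluates to 0, so (s + 10) is a factor.
Dividing out leaves s^2 + 2s + 2 = 0.
The quadratic formula then gives s = -1 ± 1j.

s = -1 + j, -1 - j, -10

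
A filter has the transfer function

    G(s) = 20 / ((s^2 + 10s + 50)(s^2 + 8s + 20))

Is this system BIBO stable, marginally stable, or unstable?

The poles can be read from the denominator factors: s = -5 + 5j, -5 - 5j, -4 + 2j, -4 - 2j.
Since all poles lie strictly in the left half-plane, the system is stable.

stable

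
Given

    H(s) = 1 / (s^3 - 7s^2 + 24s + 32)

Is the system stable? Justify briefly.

unstable

The denominator s^3 - 7s^2 + 24s + 32 factors as (s^2 - 8s + 32)(s + 1), giving poles at s = 4 + 4j, 4 - 4j, -1.
Since the pole(s) at s = 4 + 4j, 4 - 4j lie in the right half-plane, the system is unstable.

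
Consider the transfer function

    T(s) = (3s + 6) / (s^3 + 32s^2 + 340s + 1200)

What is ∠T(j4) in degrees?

∠T(j4) ≈ 1.397°

At s = j4: numerator = 6 + j12, denominator = 688 + j1296.
∠T = ∠num − ∠den = 63.435° − (62.038°) = 1.397°.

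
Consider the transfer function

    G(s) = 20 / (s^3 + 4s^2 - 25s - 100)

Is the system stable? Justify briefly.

unstable

The denominator s^3 + 4s^2 - 25s - 100 factors as (s + 5)(s - 5)(s + 4), giving poles at s = -5, 5, -4.
Since the pole(s) at s = 5 lie in the right half-plane, the system is unstable.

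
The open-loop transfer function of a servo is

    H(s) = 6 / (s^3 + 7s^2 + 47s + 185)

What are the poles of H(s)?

The poles are the roots of the denominator s^3 + 7s^2 + 47s + 185 = 0.
Trying s = -5: the polynomial evaluates to 0, so (s + 5) is a factor.
Dividing out leaves s^2 + 2s + 37 = 0.
The quadratic formula then gives s = -1 ± 6j.

s = -1 ± 6j, -5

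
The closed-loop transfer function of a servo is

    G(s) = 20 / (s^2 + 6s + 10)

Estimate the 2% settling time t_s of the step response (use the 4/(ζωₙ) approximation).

t_s ≈ 1.333 s

Comparing s^2 + 6s + 10 to s^2 + 2ζωₙs + ωₙ²: ωₙ = √10 ≈ 3.162 rad/s and ζ = 6/(2·√10) ≈ 0.9487.
ζωₙ = 6/2 = 3, so t_s ≈ 4/(ζωₙ) = 4/3 ≈ 1.333 s.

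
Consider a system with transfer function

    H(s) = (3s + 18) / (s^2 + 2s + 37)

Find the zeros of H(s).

Set the numerator to zero: 3s + 18 = 0, i.e. 3·(s + 6) = 0.
So s = -6.

s = -6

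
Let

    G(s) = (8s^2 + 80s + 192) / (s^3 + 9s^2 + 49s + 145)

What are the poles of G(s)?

s = -2 ± 5j, -5

The poles are the roots of the denominator s^3 + 9s^2 + 49s + 145 = 0.
Trying s = -5: the polynomial evaluates to 0, so (s + 5) is a factor.
Dividing out leaves s^2 + 4s + 29 = 0.
The quadratic formula then gives s = -2 ± 5j.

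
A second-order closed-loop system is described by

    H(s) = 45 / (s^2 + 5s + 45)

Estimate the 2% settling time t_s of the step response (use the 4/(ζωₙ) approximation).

Comparing s^2 + 5s + 45 to s^2 + 2ζωₙs + ωₙ²: ωₙ = √45 ≈ 6.708 rad/s and ζ = 5/(2·√45) ≈ 0.3727.
ζωₙ = 5/2 = 2.5, so t_s ≈ 4/(ζωₙ) = 4/2.5 = 1.600 s.

t_s ≈ 1.600 s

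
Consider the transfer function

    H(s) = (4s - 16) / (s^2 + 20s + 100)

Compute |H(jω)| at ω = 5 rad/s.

Substitute s = j5: numerator = -16 + j20, denominator = 75 + j100.
|H(j5)| = |-16 + j20| / |75 + j100| = 25.612 / 125 ≈ 0.2049.

|H(j5)| ≈ 0.2049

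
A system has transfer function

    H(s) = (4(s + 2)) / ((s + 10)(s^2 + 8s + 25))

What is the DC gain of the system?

At s = 0 each factor (s + a) contributes a and each (s^2 + bs + c) contributes c.
H(0) = 4·(2) / ((10) · (25)) = 8/250 = 4/125.

H(0) = 4/125 ≈ 0.03200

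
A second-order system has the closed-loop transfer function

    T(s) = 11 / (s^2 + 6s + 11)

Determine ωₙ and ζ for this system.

ωₙ ≈ 3.317 rad/s, ζ ≈ 0.9045

Compare the denominator to the standard form s^2 + 2ζωₙs + ωₙ².
ωₙ² = 11, so ωₙ = √11 ≈ 3.317 rad/s.
2ζωₙ = 6, so ζ = 6/(2·√11) ≈ 0.9045.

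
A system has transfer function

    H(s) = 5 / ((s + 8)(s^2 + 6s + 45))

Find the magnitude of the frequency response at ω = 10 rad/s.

Substitute s = j10: numerator = 5, denominator = -1040 - j70.
|H(j10)| = |5| / |-1040 - j70| = 5 / 1042.4 ≈ 0.004797.

|H(j10)| ≈ 0.004797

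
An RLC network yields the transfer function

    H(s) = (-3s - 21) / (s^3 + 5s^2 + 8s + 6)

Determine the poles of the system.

s = -3, -1 ± j

The poles are the roots of the denominator s^3 + 5s^2 + 8s + 6 = 0.
Trying s = -3: the polynomial evaluates to 0, so (s + 3) is a factor.
Dividing out leaves s^2 + 2s + 2 = 0.
The quadratic formula then gives s = -1 ± 1j.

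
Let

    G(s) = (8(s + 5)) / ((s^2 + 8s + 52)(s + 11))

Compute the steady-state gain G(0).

G(0) = 10/143 ≈ 0.06993

At s = 0 each factor (s + a) contributes a and each (s^2 + bs + c) contributes c.
G(0) = 8·(5) / ((52) · (11)) = 40/572 = 10/143.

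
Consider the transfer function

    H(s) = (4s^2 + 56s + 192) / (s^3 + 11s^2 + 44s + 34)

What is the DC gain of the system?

Set s = 0: H(0) = (192) / (34) = 96/17.

H(0) = 96/17 ≈ 5.647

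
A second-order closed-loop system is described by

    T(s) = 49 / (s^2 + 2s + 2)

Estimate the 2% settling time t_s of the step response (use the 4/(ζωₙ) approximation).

Comparing s^2 + 2s + 2 to s^2 + 2ζωₙs + ωₙ²: ωₙ = √2 ≈ 1.414 rad/s and ζ = 2/(2·√2) ≈ 0.7071.
ζωₙ = 2/2 = 1, so t_s ≈ 4/(ζωₙ) = 4/1 = 4 s.

t_s ≈ 4 s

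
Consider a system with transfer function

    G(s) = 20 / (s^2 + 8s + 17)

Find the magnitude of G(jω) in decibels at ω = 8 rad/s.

Substitute s = j8: numerator = 20, denominator = -47 + j64.
|G(j8)| = |20| / |-47 + j64| = 20 / 79.404 ≈ 0.2519.
In decibels: 20·log₁₀(0.2519) ≈ -12.0 dB.

|G(j8)|_dB ≈ -12.0 dB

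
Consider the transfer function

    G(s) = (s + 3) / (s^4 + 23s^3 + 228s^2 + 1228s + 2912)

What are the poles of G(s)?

s = -4 ± 6j, -7, -8

The poles are the roots of the denominator s^4 + 23s^3 + 228s^2 + 1228s + 2912 = 0.
Trying s = -7: the polynomial evaluates to 0, so (s + 7) is a factor.
Dividing out leaves s^3 + 16s^2 + 116s + 416 = 0.
This factors further as (s^2 + 8s + 52)(s + 8) = 0.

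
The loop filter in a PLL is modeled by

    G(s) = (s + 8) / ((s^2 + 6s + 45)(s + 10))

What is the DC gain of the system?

G(0) = 4/225 ≈ 0.01778

At s = 0 each factor (s + a) contributes a and each (s^2 + bs + c) contributes c.
G(0) = 1·(8) / ((45) · (10)) = 8/450 = 4/225.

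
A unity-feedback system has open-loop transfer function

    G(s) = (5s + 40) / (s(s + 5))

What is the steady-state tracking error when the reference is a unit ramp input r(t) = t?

e_ss = 0.1250

G(s) has one pole at the origin.
This is a Type 1 system. Kv = lim_{s→0} s·G(s) = 40/5 = 8.
e_ss = 1/Kv = 1/(8) = 1/8 ≈ 0.1250.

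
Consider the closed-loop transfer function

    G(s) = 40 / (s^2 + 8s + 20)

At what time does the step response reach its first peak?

Comparing s^2 + 8s + 20 to s^2 + 2ζωₙs + ωₙ²: ωₙ = √20 ≈ 4.472 rad/s and ζ = 8/(2·√20) ≈ 0.8944.
ζωₙ = 8/2 = 4, so ω_d = ωₙ√(1−ζ²) = √(ωₙ² − (ζωₙ)²) = √(20 − 4²) = √4 = 2 rad/s.
t_p = π/ω_d = π/2 ≈ 1.571 s.

t_p ≈ 1.571 s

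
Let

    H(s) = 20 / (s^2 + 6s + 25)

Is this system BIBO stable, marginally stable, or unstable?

The poles can be read from the denominator factors: s = -3 ± 4j.
Since all poles lie strictly in the left half-plane, the system is stable.

stable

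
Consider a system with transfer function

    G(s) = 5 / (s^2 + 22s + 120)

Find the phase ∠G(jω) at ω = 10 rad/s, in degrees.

∠G(j10) ≈ -84.81°

At s = j10: numerator = 5, denominator = 20 + j220.
∠G = ∠num − ∠den = 0° − (84.806°) = -84.81°.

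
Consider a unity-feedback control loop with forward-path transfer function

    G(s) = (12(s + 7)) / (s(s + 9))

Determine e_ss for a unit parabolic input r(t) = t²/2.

G(s) has one pole at the origin.
This is a Type 1 system; Ka = lim_{s→0} s^2·G(s) = 0, so the steady-state error for a parabola input is infinite.

e_ss = ∞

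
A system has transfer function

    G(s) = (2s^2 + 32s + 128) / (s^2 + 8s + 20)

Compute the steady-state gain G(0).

G(0) = 32/5 ≈ 6.400

Set s = 0: G(0) = (128) / (20) = 32/5.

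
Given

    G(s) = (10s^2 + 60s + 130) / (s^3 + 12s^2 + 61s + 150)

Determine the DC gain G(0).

Set s = 0: G(0) = (130) / (150) = 13/15.

G(0) = 13/15 ≈ 0.8667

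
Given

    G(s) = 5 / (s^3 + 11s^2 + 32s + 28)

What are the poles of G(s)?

s = -2, -7, -2

The poles are the roots of the denominator s^3 + 11s^2 + 32s + 28 = 0.
Trying s = -2: the polynomial evaluates to 0, so (s + 2) is a factor.
Dividing out leaves s^2 + 9s + 14 = 0.
Factoring the quadratic: (s + 7)(s + 2) = 0.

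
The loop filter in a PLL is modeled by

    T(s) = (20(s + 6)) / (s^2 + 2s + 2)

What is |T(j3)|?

|T(j3)| ≈ 14.55

Substitute s = j3: numerator = 120 + j60, denominator = -7 + j6.
|T(j3)| = |120 + j60| / |-7 + j6| = 134.16 / 9.2195 ≈ 14.55.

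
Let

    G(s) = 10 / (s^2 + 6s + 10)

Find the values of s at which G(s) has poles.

s = -3 + j, -3 - j

The poles are the roots of the denominator s^2 + 6s + 10 = 0.
Using the quadratic formula: s = (-6 ± √(-4))/2 = -3 ± 1j.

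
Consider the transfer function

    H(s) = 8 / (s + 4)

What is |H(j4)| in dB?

|H(j4)|_dB ≈ 3.01 dB

Substitute s = j4: numerator = 8, denominator = 4 + j4.
|H(j4)| = |8| / |4 + j4| = 8 / 5.6569 ≈ 1.414.
In decibels: 20·log₁₀(1.414) ≈ 3.01 dB.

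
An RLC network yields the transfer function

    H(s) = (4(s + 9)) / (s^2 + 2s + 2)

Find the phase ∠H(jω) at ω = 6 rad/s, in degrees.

At s = j6: numerator = 36 + j24, denominator = -34 + j12.
∠H = ∠num − ∠den = 33.690° − (160.56°) = -126.9°.

∠H(j6) ≈ -126.9°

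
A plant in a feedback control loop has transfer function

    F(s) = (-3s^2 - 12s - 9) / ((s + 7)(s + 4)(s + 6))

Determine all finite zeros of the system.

s = -1, -3

Set the numerator to zero: -3s^2 - 12s - 9 = 0, i.e. -3·(s^2 + 4s + 3) = 0.
Factoring: (s + 1)(s + 3) = 0.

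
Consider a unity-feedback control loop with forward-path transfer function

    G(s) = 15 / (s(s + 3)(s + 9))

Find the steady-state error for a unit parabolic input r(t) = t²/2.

G(s) has one pole at the origin.
This is a Type 1 system; Ka = lim_{s→0} s^2·G(s) = 0, so the steady-state error for a parabola input is infinite.

e_ss = ∞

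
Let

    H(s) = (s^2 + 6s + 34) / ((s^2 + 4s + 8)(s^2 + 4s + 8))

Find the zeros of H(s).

Set the numerator to zero: s^2 + 6s + 34 = 0.
Factoring: (s^2 + 6s + 34) = 0.

s = -3 ± 5j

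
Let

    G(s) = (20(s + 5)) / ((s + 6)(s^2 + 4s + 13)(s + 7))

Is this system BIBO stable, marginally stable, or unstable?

The poles can be read from the denominator factors: s = -6, -2 + 3j, -2 - 3j, -7.
Since all poles lie strictly in the left half-plane, the system is stable.

stable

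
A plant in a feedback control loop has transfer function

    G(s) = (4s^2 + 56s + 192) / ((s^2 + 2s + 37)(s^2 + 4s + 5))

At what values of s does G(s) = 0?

Set the numerator to zero: 4s^2 + 56s + 192 = 0, i.e. 4·(s^2 + 14s + 48) = 0.
Factoring: (s + 8)(s + 6) = 0.

s = -8, -6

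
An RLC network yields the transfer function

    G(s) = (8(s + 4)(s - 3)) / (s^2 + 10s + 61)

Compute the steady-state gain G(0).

G(0) = -96/61 ≈ -1.574

At s = 0 each factor (s + a) contributes a and each (s^2 + bs + c) contributes c.
G(0) = 8·(4) · (-3) / ((61)) = -96/61 = -96/61.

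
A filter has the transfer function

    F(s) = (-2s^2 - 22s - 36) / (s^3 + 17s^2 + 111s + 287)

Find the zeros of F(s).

Set the numerator to zero: -2s^2 - 22s - 36 = 0, i.e. -2·(s^2 + 11s + 18) = 0.
Factoring: (s + 2)(s + 9) = 0.

s = -2, -9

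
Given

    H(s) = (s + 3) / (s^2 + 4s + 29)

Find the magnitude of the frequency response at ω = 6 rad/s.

|H(j6)| ≈ 0.2683

Substitute s = j6: numerator = 3 + j6, denominator = -7 + j24.
|H(j6)| = |3 + j6| / |-7 + j24| = 6.7082 / 25 ≈ 0.2683.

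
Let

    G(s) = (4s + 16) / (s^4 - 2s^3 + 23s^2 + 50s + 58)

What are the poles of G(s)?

The poles are the roots of the denominator s^4 - 2s^3 + 23s^2 + 50s + 58 = 0.
No real roots exist; factor into two real quadratics: (s^2 + 2s + 2)(s^2 - 4s + 29) = 0.
Each quadratic gives a conjugate pair via the quadratic formula.

s = -1 ± j, 2 ± 5j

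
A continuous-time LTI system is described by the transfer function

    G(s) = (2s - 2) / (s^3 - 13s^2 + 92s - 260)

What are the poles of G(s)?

The poles are the roots of the denominator s^3 - 13s^2 + 92s - 260 = 0.
Trying s = 5: the polynomial evaluates to 0, so (s - 5) is a factor.
Dividing out leaves s^2 - 8s + 52 = 0.
The quadratic formula then gives s = 4 ± 6j.

s = 4 ± 6j, 5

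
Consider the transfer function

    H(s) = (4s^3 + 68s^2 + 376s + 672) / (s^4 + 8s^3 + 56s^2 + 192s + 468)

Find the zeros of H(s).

s = -6, -7, -4

Set the numerator to zero: 4s^3 + 68s^2 + 376s + 672 = 0, i.e. 4·(s^3 + 17s^2 + 94s + 168) = 0.
Factoring: (s + 6)(s + 7)(s + 4) = 0.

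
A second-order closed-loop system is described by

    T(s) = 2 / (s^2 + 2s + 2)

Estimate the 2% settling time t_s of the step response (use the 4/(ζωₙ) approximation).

t_s ≈ 4 s

Comparing s^2 + 2s + 2 to s^2 + 2ζωₙs + ωₙ²: ωₙ = √2 ≈ 1.414 rad/s and ζ = 2/(2·√2) ≈ 0.7071.
ζωₙ = 2/2 = 1, so t_s ≈ 4/(ζωₙ) = 4/1 = 4 s.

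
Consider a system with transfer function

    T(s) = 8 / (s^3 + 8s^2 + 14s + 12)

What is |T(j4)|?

Substitute s = j4: numerator = 8, denominator = -116 - j8.
|T(j4)| = |8| / |-116 - j8| = 8 / 116.28 ≈ 0.06880.

|T(j4)| ≈ 0.06880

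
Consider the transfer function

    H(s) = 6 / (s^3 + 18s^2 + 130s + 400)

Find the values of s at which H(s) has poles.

s = -5 + 5j, -5 - 5j, -8

The poles are the roots of the denominator s^3 + 18s^2 + 130s + 400 = 0.
Trying s = -8: the polynomial evaluates to 0, so (s + 8) is a factor.
Dividing out leaves s^2 + 10s + 50 = 0.
The quadratic formula then gives s = -5 ± 5j.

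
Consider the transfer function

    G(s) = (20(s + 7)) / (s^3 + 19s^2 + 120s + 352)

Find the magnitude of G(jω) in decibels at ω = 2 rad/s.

Substitute s = j2: numerator = 140 + j40, denominator = 276 + j232.
|G(j2)| = |140 + j40| / |276 + j232| = 145.60 / 360.56 ≈ 0.4038.
In decibels: 20·log₁₀(0.4038) ≈ -7.88 dB.

|G(j2)|_dB ≈ -7.88 dB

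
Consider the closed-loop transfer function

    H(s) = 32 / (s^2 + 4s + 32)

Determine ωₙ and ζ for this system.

ωₙ ≈ 5.657 rad/s, ζ ≈ 0.3536

Compare the denominator to the standard form s^2 + 2ζωₙs + ωₙ².
ωₙ² = 32, so ωₙ = √32 ≈ 5.657 rad/s.
2ζωₙ = 4, so ζ = 4/(2·√32) ≈ 0.3536.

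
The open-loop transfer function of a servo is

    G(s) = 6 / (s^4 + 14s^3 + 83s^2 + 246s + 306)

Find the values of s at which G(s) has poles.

The poles are the roots of the denominator s^4 + 14s^3 + 83s^2 + 246s + 306 = 0.
No real roots exist; factor into two real quadratics: (s^2 + 8s + 17)(s^2 + 6s + 18) = 0.
Each quadratic gives a conjugate pair via the quadratic formula.

s = -4 + j, -4 - j, -3 + 3j, -3 - 3j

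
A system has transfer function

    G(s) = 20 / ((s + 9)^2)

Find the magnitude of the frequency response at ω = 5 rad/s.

|G(j5)| ≈ 0.1887

Substitute s = j5: numerator = 20, denominator = 56 + j90.
|G(j5)| = |20| / |56 + j90| = 20 / 106 ≈ 0.1887.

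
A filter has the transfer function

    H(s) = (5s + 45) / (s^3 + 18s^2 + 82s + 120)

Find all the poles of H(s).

s = -3 + j, -3 - j, -12

The poles are the roots of the denominator s^3 + 18s^2 + 82s + 120 = 0.
Trying s = -12: the polynomial evaluates to 0, so (s + 12) is a factor.
Dividing out leaves s^2 + 6s + 10 = 0.
The quadratic formula then gives s = -3 ± 1j.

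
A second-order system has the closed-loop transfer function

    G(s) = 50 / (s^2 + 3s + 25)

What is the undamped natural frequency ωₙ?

ωₙ = 5 rad/s

Compare the denominator to the standard form s^2 + 2ζωₙs + ωₙ².
ωₙ² = 25, so ωₙ = 5 rad/s.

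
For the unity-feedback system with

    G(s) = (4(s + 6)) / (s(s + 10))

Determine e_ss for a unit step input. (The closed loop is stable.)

G(s) has one pole at the origin.
This is a Type 1 system; for a step input the steady-state error is zero.

e_ss = 0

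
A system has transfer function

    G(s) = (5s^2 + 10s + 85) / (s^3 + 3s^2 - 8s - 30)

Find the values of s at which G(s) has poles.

The poles are the roots of the denominator s^3 + 3s^2 - 8s - 30 = 0.
Trying s = 3: the polynomial evaluates to 0, so (s - 3) is a factor.
Dividing out leaves s^2 + 6s + 10 = 0.
The quadratic formula then gives s = -3 ± 1j.

s = -3 ± j, 3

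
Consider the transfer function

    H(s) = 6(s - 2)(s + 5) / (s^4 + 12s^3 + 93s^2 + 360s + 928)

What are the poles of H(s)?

The poles are the roots of the denominator s^4 + 12s^3 + 93s^2 + 360s + 928 = 0.
No real roots exist; factor into two real quadratics: (s^2 + 8s + 32)(s^2 + 4s + 29) = 0.
Each quadratic gives a conjugate pair via the quadratic formula.

s = -4 + 4j, -4 - 4j, -2 + 5j, -2 - 5j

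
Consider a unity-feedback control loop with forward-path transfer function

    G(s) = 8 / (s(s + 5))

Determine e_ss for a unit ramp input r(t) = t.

e_ss = 0.6250

G(s) has one pole at the origin.
This is a Type 1 system. Kv = lim_{s→0} s·G(s) = 8/5.
e_ss = 1/Kv = 1/(8/5) = 5/8 ≈ 0.6250.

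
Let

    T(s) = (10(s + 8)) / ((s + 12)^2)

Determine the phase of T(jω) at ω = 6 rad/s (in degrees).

At s = j6: numerator = 80 + j60, denominator = 108 + j144.
∠T = ∠num − ∠den = 36.870° − (53.130°) = -16.26°.

∠T(j6) ≈ -16.26°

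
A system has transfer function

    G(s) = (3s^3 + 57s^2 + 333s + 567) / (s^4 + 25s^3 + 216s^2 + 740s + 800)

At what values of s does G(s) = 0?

Set the numerator to zero: 3s^3 + 57s^2 + 333s + 567 = 0, i.e. 3·(s^3 + 19s^2 + 111s + 189) = 0.
Factoring: (s + 7)(s + 3)(s + 9) = 0.

s = -7, -3, -9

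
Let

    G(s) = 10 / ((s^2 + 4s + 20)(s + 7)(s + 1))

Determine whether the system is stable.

stable

The poles can be read from the denominator factors: s = -2 ± 4j, -7, -1.
Since all poles lie strictly in the left half-plane, the system is stable.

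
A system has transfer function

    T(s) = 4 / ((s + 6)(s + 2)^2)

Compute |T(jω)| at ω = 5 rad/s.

Substitute s = j5: numerator = 4, denominator = -226 + j15.
|T(j5)| = |4| / |-226 + j15| = 4 / 226.50 ≈ 0.01766.

|T(j5)| ≈ 0.01766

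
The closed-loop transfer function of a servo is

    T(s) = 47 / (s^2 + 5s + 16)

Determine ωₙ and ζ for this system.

ωₙ = 4 rad/s, ζ = 0.625

Compare the denominator to the standard form s^2 + 2ζωₙs + ωₙ².
ωₙ² = 16, so ωₙ = 4 rad/s.
2ζωₙ = 5, so ζ = 5/(2·4) = 0.625.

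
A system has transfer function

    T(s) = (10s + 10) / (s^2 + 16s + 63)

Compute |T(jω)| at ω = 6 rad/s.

|T(j6)| ≈ 0.6100

Substitute s = j6: numerator = 10 + j60, denominator = 27 + j96.
|T(j6)| = |10 + j60| / |27 + j96| = 60.828 / 99.725 ≈ 0.6100.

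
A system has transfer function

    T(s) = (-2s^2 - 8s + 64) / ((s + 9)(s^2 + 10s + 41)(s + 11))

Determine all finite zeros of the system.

Set the numerator to zero: -2s^2 - 8s + 64 = 0, i.e. -2·(s^2 + 4s - 32) = 0.
Factoring: (s + 8)(s - 4) = 0.

s = -8, 4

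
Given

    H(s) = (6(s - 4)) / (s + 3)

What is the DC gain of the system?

H(0) = -8

At s = 0 each factor (s + a) contributes a and each (s^2 + bs + c) contributes c.
H(0) = 6·(-4) / ((3)) = -24/3 = -8.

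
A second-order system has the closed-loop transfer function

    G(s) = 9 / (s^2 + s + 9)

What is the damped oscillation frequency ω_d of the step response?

Comparing s^2 + s + 9 to s^2 + 2ζωₙs + ωₙ²: ωₙ = 3 rad/s and ζ = 1/(2·3) ≈ 0.1667.
ζωₙ = 1/2 = 0.5, so ω_d = ωₙ√(1−ζ²) = √(ωₙ² − (ζωₙ)²) = √(9 − 0.5²) = √8.75 ≈ 2.958 rad/s.

ω_d ≈ 2.958 rad/s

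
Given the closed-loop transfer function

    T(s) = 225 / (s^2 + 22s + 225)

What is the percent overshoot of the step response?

Comparing s^2 + 22s + 225 to s^2 + 2ζωₙs + ωₙ²: ωₙ = 15 rad/s and ζ = 22/(2·15) ≈ 0.7333.
%OS = 100·exp(−πζ/√(1−ζ²)) = 100·exp(−π·0.7333/√(1−0.7333²)) ≈ 3.38%.

%OS ≈ 3.38%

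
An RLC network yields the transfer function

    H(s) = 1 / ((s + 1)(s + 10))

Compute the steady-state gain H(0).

H(0) = 1/10 ≈ 0.1000

At s = 0 each factor (s + a) contributes a and each (s^2 + bs + c) contributes c.
H(0) = 1·1 / ((1) · (10)) = 1/10 = 1/10.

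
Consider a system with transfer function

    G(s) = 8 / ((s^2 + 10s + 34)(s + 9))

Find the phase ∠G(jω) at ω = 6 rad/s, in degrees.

At s = j6: numerator = 8, denominator = -378 + j528.
∠G = ∠num − ∠den = 0° − (125.60°) = -125.6°.

∠G(j6) ≈ -125.6°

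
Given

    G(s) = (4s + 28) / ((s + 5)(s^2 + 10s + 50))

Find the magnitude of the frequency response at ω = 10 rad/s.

Substitute s = j10: numerator = 28 + j40, denominator = -1250.
|G(j10)| = |28 + j40| / |-1250| = 48.826 / 1250 ≈ 0.03906.

|G(j10)| ≈ 0.03906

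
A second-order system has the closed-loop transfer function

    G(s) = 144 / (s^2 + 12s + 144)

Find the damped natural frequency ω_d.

ω_d ≈ 10.39 rad/s

Comparing s^2 + 12s + 144 to s^2 + 2ζωₙs + ωₙ²: ωₙ = 12 rad/s and ζ = 12/(2·12) = 0.5.
ζωₙ = 12/2 = 6, so ω_d = ωₙ√(1−ζ²) = √(ωₙ² − (ζωₙ)²) = √(144 − 6²) = √108 ≈ 10.39 rad/s.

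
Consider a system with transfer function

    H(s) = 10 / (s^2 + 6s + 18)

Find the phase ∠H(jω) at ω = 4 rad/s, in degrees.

∠H(j4) ≈ -85.24°

At s = j4: numerator = 10, denominator = 2 + j24.
∠H = ∠num − ∠den = 0° − (85.236°) = -85.24°.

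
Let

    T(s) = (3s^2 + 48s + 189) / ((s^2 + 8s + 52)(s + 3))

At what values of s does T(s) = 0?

Set the numerator to zero: 3s^2 + 48s + 189 = 0, i.e. 3·(s^2 + 16s + 63) = 0.
Factoring: (s + 7)(s + 9) = 0.

s = -7, -9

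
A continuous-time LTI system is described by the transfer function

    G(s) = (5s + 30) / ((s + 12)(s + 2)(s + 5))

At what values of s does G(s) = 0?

Set the numerator to zero: 5s + 30 = 0, i.e. 5·(s + 6) = 0.
So s = -6.

s = -6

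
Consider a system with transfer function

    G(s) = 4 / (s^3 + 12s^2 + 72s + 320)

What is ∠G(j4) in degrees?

At s = j4: numerator = 4, denominator = 128 + j224.
∠G = ∠num − ∠den = 0° − (60.255°) = -60.26°.

∠G(j4) ≈ -60.26°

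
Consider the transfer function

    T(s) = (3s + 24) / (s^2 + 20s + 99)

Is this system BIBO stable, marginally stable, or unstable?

stable

The denominator s^2 + 20s + 99 factors as (s + 9)(s + 11), giving poles at s = -9, -11.
Since all poles lie strictly in the left half-plane, the system is stable.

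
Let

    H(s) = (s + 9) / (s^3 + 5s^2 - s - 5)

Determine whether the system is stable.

unstable

The denominator s^3 + 5s^2 - s - 5 factors as (s + 1)(s - 1)(s + 5), giving poles at s = -1, 1, -5.
Since the pole(s) at s = 1 lie in the right half-plane, the system is unstable.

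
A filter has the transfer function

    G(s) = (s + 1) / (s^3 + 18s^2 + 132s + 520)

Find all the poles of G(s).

s = -4 ± 6j, -10

The poles are the roots of the denominator s^3 + 18s^2 + 132s + 520 = 0.
Trying s = -10: the polynomial evaluates to 0, so (s + 10) is a factor.
Dividing out leaves s^2 + 8s + 52 = 0.
The quadratic formula then gives s = -4 ± 6j.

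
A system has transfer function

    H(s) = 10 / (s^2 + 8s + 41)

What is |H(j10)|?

|H(j10)| ≈ 0.1006

Substitute s = j10: numerator = 10, denominator = -59 + j80.
|H(j10)| = |10| / |-59 + j80| = 10 / 99.403 ≈ 0.1006.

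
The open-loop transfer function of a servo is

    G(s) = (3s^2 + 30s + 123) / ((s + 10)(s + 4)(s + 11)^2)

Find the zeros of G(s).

Set the numerator to zero: 3s^2 + 30s + 123 = 0, i.e. 3·(s^2 + 10s + 41) = 0.
Factoring: (s^2 + 10s + 41) = 0.

s = -5 + 4j, -5 - 4j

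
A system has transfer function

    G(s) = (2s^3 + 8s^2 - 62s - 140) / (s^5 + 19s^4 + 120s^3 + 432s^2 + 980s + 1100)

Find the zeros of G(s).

Set the numerator to zero: 2s^3 + 8s^2 - 62s - 140 = 0, i.e. 2·(s^3 + 4s^2 - 31s - 70) = 0.
Factoring: (s + 2)(s - 5)(s + 7) = 0.

s = -2, 5, -7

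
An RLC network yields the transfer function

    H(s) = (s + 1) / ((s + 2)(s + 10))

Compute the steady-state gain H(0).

H(0) = 1/20 ≈ 0.05000

At s = 0 each factor (s + a) contributes a and each (s^2 + bs + c) contributes c.
H(0) = 1·(1) / ((2) · (10)) = 1/20 = 1/20.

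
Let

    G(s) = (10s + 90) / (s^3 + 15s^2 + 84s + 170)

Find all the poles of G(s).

The poles are the roots of the denominator s^3 + 15s^2 + 84s + 170 = 0.
Trying s = -5: the polynomial evaluates to 0, so (s + 5) is a factor.
Dividing out leaves s^2 + 10s + 34 = 0.
The quadratic formula then gives s = -5 ± 3j.

s = -5 + 3j, -5 - 3j, -5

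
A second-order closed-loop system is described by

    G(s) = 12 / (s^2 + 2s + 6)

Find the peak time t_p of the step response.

Comparing s^2 + 2s + 6 to s^2 + 2ζωₙs + ωₙ²: ωₙ = √6 ≈ 2.449 rad/s and ζ = 2/(2·√6) ≈ 0.4082.
ζωₙ = 2/2 = 1, so ω_d = ωₙ√(1−ζ²) = √(ωₙ² − (ζωₙ)²) = √(6 − 1²) = √5 ≈ 2.236 rad/s.
t_p = π/ω_d = π/2.236 ≈ 1.405 s.

t_p ≈ 1.405 s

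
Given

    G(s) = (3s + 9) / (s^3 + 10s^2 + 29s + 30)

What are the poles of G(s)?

The poles are the roots of the denominator s^3 + 10s^2 + 29s + 30 = 0.
Trying s = -6: the polynomial evaluates to 0, so (s + 6) is a factor.
Dividing out leaves s^2 + 4s + 5 = 0.
The quadratic formula then gives s = -2 ± 1j.

s = -2 + j, -2 - j, -6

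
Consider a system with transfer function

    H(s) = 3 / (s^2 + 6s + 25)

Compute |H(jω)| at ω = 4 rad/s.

Substitute s = j4: numerator = 3, denominator = 9 + j24.
|H(j4)| = |3| / |9 + j24| = 3 / 25.632 ≈ 0.1170.

|H(j4)| ≈ 0.1170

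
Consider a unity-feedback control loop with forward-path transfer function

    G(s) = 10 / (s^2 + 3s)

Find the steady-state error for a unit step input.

e_ss = 0

G(s) has one pole at the origin.
This is a Type 1 system; for a step input the steady-state error is zero.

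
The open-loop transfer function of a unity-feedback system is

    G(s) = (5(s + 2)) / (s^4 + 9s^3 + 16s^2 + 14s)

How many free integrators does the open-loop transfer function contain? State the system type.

Type 1

The denominator has 1 factor of s at the origin (free integrator), so this is a Type 1 system.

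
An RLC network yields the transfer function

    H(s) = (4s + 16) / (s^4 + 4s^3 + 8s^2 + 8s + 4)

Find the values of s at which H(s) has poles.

The poles are the roots of the denominator s^4 + 4s^3 + 8s^2 + 8s + 4 = 0.
No real roots exist; factor into two real quadratics: (s^2 + 2s + 2)(s^2 + 2s + 2) = 0.
Each quadratic gives a conjugate pair via the quadratic formula.

s = -1 ± j, -1 ± j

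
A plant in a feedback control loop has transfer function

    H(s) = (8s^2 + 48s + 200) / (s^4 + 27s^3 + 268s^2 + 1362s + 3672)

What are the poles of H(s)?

The poles are the roots of the denominator s^4 + 27s^3 + 268s^2 + 1362s + 3672 = 0.
Trying s = -12: the polynomial evaluates to 0, so (s + 12) is a factor.
Dividing out leaves s^3 + 15s^2 + 88s + 306 = 0.
This factors further as (s^2 + 6s + 34)(s + 9) = 0.

s = -12, -3 + 5j, -3 - 5j, -9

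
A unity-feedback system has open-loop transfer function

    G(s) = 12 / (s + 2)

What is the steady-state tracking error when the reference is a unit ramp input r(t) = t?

e_ss = ∞

G(s) has no poles at the origin.
This is a Type 0 system; Kv = lim_{s→0} s·G(s) = 0, so the steady-state error for a ramp input is infinite.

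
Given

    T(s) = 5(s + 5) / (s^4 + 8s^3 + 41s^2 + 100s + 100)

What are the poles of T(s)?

The poles are the roots of the denominator s^4 + 8s^3 + 41s^2 + 100s + 100 = 0.
No real roots exist; factor into two real quadratics: (s^2 + 4s + 5)(s^2 + 4s + 20) = 0.
Each quadratic gives a conjugate pair via the quadratic formula.

s = -2 + j, -2 - j, -2 + 4j, -2 - 4j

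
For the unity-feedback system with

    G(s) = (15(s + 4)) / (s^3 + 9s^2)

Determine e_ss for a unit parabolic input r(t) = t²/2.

e_ss = 0.1500

G(s) has 2 poles at the origin.
This is a Type 2 system. Ka = lim_{s→0} s^2·G(s) = 60/9 = 20/3.
e_ss = 1/Ka = 1/(20/3) = 3/20 ≈ 0.1500.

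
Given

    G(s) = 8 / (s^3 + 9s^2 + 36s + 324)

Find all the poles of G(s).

The poles are the roots of the denominator s^3 + 9s^2 + 36s + 324 = 0.
Trying s = -9: the polynomial evaluates to 0, so (s + 9) is a factor.
Dividing out leaves s^2 + 36 = 0.
The quadratic formula then gives s = 0 ± 6j.

s = 6j, -6j, -9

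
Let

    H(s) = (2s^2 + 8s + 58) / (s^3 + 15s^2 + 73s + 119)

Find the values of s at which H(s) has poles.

s = -4 ± j, -7

The poles are the roots of the denominator s^3 + 15s^2 + 73s + 119 = 0.
Trying s = -7: the polynomial evaluates to 0, so (s + 7) is a factor.
Dividing out leaves s^2 + 8s + 17 = 0.
The quadratic formula then gives s = -4 ± 1j.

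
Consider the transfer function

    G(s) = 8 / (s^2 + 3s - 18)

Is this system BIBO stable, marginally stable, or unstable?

unstable

The denominator s^2 + 3s - 18 factors as (s + 6)(s - 3), giving poles at s = -6, 3.
Since the pole(s) at s = 3 lie in the right half-plane, the system is unstable.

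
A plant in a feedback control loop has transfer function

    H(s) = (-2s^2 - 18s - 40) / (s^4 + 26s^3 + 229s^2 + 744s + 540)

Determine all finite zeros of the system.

Set the numerator to zero: -2s^2 - 18s - 40 = 0, i.e. -2·(s^2 + 9s + 20) = 0.
Factoring: (s + 5)(s + 4) = 0.

s = -5, -4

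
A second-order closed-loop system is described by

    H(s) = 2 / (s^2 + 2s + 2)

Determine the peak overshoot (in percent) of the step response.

%OS ≈ 4.32%

Comparing s^2 + 2s + 2 to s^2 + 2ζωₙs + ωₙ²: ωₙ = √2 ≈ 1.414 rad/s and ζ = 2/(2·√2) ≈ 0.7071.
%OS = 100·exp(−πζ/√(1−ζ²)) = 100·exp(−π·0.7071/√(1−0.7071²)) ≈ 4.32%.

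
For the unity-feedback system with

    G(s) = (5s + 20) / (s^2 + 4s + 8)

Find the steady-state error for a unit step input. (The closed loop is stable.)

e_ss = 0.2857

G(s) has no poles at the origin.
This is a Type 0 system. Kp = lim_{s→0} G(s) = 20/8 = 5/2.
e_ss = 1/(1 + Kp) = 1/(1 + 5/2) = 2/7 ≈ 0.2857.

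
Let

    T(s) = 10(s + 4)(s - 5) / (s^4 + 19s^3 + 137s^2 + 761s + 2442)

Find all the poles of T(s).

The poles are the roots of the denominator s^4 + 19s^3 + 137s^2 + 761s + 2442 = 0.
Trying s = -11: the polynomial evaluates to 0, so (s + 11) is a factor.
Dividing out leaves s^3 + 8s^2 + 49s + 222 = 0.
This factors further as (s + 6)(s^2 + 2s + 37) = 0.

s = -11, -6, -1 ± 6j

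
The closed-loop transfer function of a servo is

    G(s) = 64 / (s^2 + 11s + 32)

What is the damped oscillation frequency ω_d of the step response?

ω_d ≈ 1.323 rad/s

Comparing s^2 + 11s + 32 to s^2 + 2ζωₙs + ωₙ²: ωₙ = √32 ≈ 5.657 rad/s and ζ = 11/(2·√32) ≈ 0.9723.
ζωₙ = 11/2 = 5.5, so ω_d = ωₙ√(1−ζ²) = √(ωₙ² − (ζωₙ)²) = √(32 − 5.5²) = √1.75 ≈ 1.323 rad/s.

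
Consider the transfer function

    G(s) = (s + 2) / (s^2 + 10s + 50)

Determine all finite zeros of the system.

s = -2

Set the numerator to zero: s + 2 = 0.
So s = -2.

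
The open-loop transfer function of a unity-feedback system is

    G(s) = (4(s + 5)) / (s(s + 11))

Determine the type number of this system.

The denominator has 1 factor of s at the origin (free integrator), so this is a Type 1 system.

Type 1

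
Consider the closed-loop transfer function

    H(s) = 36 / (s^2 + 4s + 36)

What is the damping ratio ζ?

Compare the denominator to the standard form s^2 + 2ζωₙs + ωₙ².
ωₙ² = 36, so ωₙ = 6 rad/s.
2ζωₙ = 4, so ζ = 4/(2·6) ≈ 0.3333.

ζ ≈ 0.3333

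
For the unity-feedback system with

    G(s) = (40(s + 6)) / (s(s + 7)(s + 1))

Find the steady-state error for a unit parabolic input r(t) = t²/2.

G(s) has one pole at the origin.
This is a Type 1 system; Ka = lim_{s→0} s^2·G(s) = 0, so the steady-state error for a parabola input is infinite.

e_ss = ∞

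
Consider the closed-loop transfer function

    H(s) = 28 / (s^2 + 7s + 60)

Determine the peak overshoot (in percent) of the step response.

%OS ≈ 20.4%

Comparing s^2 + 7s + 60 to s^2 + 2ζωₙs + ωₙ²: ωₙ = √60 ≈ 7.746 rad/s and ζ = 7/(2·√60) ≈ 0.4518.
%OS = 100·exp(−πζ/√(1−ζ²)) = 100·exp(−π·0.4518/√(1−0.4518²)) ≈ 20.4%.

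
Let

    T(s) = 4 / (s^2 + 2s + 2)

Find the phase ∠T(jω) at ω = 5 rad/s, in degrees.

At s = j5: numerator = 4, denominator = -23 + j10.
∠T = ∠num − ∠den = 0° − (156.50°) = -156.5°.

∠T(j5) ≈ -156.5°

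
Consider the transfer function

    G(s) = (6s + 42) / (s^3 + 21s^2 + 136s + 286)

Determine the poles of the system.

The poles are the roots of the denominator s^3 + 21s^2 + 136s + 286 = 0.
Trying s = -11: the polynomial evaluates to 0, so (s + 11) is a factor.
Dividing out leaves s^2 + 10s + 26 = 0.
The quadratic formula then gives s = -5 ± 1j.

s = -5 ± j, -11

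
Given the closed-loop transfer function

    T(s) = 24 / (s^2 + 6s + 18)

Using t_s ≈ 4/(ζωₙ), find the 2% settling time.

t_s ≈ 1.333 s

Comparing s^2 + 6s + 18 to s^2 + 2ζωₙs + ωₙ²: ωₙ = √18 ≈ 4.243 rad/s and ζ = 6/(2·√18) ≈ 0.7071.
ζωₙ = 6/2 = 3, so t_s ≈ 4/(ζωₙ) = 4/3 ≈ 1.333 s.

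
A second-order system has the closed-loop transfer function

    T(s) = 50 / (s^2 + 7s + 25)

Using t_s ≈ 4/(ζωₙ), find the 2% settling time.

Comparing s^2 + 7s + 25 to s^2 + 2ζωₙs + ωₙ²: ωₙ = 5 rad/s and ζ = 7/(2·5) = 0.7.
ζωₙ = 7/2 = 3.5, so t_s ≈ 4/(ζωₙ) = 4/3.5 ≈ 1.143 s.

t_s ≈ 1.143 s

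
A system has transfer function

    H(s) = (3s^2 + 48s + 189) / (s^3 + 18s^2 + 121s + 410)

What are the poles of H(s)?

s = -4 ± 5j, -10

The poles are the roots of the denominator s^3 + 18s^2 + 121s + 410 = 0.
Trying s = -10: the polynomial evaluates to 0, so (s + 10) is a factor.
Dividing out leaves s^2 + 8s + 41 = 0.
The quadratic formula then gives s = -4 ± 5j.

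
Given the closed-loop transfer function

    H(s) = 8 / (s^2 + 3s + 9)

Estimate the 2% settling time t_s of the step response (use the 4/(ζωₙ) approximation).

Comparing s^2 + 3s + 9 to s^2 + 2ζωₙs + ωₙ²: ωₙ = 3 rad/s and ζ = 3/(2·3) = 0.5.
ζωₙ = 3/2 = 1.5, so t_s ≈ 4/(ζωₙ) = 4/1.5 ≈ 2.667 s.

t_s ≈ 2.667 s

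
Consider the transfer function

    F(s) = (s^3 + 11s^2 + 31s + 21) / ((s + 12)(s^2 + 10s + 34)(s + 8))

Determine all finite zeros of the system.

s = -1, -3, -7

Set the numerator to zero: s^3 + 11s^2 + 31s + 21 = 0.
Factoring: (s + 1)(s + 3)(s + 7) = 0.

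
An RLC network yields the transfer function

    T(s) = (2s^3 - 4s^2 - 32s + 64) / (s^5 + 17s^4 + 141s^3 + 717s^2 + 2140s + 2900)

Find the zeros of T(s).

Set the numerator to zero: 2s^3 - 4s^2 - 32s + 64 = 0, i.e. 2·(s^3 - 2s^2 - 16s + 32) = 0.
Factoring: (s - 2)(s - 4)(s + 4) = 0.

s = 2, 4, -4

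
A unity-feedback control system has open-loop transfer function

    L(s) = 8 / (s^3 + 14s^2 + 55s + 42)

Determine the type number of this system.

Type 0

The denominator has no factor of s at the origin — no free integrator — so this is a Type 0 system.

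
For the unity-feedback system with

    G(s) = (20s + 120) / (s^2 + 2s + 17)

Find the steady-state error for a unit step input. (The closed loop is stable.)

e_ss = 0.1241

G(s) has no poles at the origin.
This is a Type 0 system. Kp = lim_{s→0} G(s) = 120/17.
e_ss = 1/(1 + Kp) = 1/(1 + 120/17) = 17/137 ≈ 0.1241.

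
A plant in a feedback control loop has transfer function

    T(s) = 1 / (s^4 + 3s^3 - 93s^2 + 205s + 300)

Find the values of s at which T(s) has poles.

The poles are the roots of the denominator s^4 + 3s^3 - 93s^2 + 205s + 300 = 0.
Trying s = 5: the polynomial evaluates to 0, so (s - 5) is a factor.
Dividing out leaves s^3 + 8s^2 - 53s - 60 = 0.
This factors further as (s + 1)(s - 5)(s + 12) = 0.

s = 5, -1, 5, -12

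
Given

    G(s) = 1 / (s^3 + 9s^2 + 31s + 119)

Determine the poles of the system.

s = -1 ± 4j, -7

The poles are the roots of the denominator s^3 + 9s^2 + 31s + 119 = 0.
Trying s = -7: the polynomial evaluates to 0, so (s + 7) is a factor.
Dividing out leaves s^2 + 2s + 17 = 0.
The quadratic formula then gives s = -1 ± 4j.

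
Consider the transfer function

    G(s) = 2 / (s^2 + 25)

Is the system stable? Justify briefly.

marginally stable

The poles can be read from the denominator factors: s = ±5j.
Since the simple pole(s) at s = ±5j lie on the jω-axis with none in the right half-plane, the system is marginally stable.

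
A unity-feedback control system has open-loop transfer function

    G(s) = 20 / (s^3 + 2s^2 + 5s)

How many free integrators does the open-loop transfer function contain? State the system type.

The denominator has 1 factor of s at the origin (free integrator), so this is a Type 1 system.

Type 1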